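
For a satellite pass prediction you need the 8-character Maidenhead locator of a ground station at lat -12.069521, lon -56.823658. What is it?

Offset from 180°W / 90°S: lon 123.17634°, lat 77.93048°.
Field: lon ⌊123.17634/20⌋ = 6 → G; lat ⌊77.93048/10⌋ = 7 → H.
Square: lon ⌊3.17634/2⌋ = 1; lat ⌊7.93048/1⌋ = 7.
Subsquare: lon ⌊1.17634/0.0833333⌋ = 14 → o; lat ⌊0.93048/0.0416667⌋ = 22 → w.
Extended square: lon ⌊0.00968/0.00833333⌋ = 1; lat ⌊0.01381/0.00416667⌋ = 3.

GH17ow13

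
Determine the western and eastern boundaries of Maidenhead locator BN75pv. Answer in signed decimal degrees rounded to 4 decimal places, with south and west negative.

Field B=1, N=13: +1·20° lon, +13·10° lat → SW at lon -160°, lat 40°.
Square 7, 5: +7·2° lon, +5·1° lat → SW at lon -146°, lat 45°.
Subsquare p=15, v=21: +15·0.0833333° lon, +21·0.0416667° lat → SW at lon -144.75°, lat 45.875°.
Cell spans 0.0833333° lon × 0.0416667° lat.
west -144.7500, east -144.6667.

-144.7500, -144.6667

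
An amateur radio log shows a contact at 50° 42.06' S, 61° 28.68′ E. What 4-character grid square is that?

Add 180° to longitude and 90° to latitude: 241.48, 39.30.
Field: lon ⌊241.48/20⌋ = 12 → M; lat ⌊39.30/10⌋ = 3 → D.
Square: lon ⌊1.48/2⌋ = 0; lat ⌊9.30/1⌋ = 9.

MD09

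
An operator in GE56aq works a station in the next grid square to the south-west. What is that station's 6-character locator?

GE46xp

Longitude subsquare a = 0; −1 → -1, wraps to 23 = x, carry into square.
Longitude square 5; −1 → 4.
Latitude subsquare q = 16; −1 → 15 = p.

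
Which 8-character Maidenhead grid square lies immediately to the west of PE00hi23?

Longitude extended square 2; −1 → 1.
The latitude characters are unchanged.

PE00hi13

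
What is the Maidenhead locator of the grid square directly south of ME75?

ME74

Latitude square 5; −1 → 4.
The longitude characters are unchanged.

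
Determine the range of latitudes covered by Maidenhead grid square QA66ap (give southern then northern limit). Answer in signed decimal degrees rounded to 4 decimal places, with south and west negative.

-83.3750, -83.3333

Field Q=16, A=0: +16·20° lon, +0·10° lat → SW at lon 140°, lat -90°.
Square 6, 6: +6·2° lon, +6·1° lat → SW at lon 152°, lat -84°.
Subsquare a=0, p=15: +0·0.0833333° lon, +15·0.0416667° lat → SW at lon 152°, lat -83.375°.
Cell spans 0.0833333° lon × 0.0416667° lat.
south -83.3750, north -83.3333.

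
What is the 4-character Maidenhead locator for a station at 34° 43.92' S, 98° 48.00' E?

Add 180° to longitude and 90° to latitude: 278.80, 55.27.
Field: lon ⌊278.80/20⌋ = 13 → N; lat ⌊55.27/10⌋ = 5 → F.
Square: lon ⌊18.80/2⌋ = 9; lat ⌊5.27/1⌋ = 5.

NF95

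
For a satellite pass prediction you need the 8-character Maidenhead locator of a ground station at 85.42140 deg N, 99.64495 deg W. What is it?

ER05ek21

Shift to the Maidenhead origin (180°W, 90°S): lon 80.35505, lat 175.42140.
Field (20°×10°, letters A–R): 80.35505/20 → 4 → E, 175.42140/10 → 17 → R; chars ER.
Square (2°×1°, digits 0–9): 0.35505/2 → 0, 5.42140/1 → 5; chars 05.
Subsquare (5′×2.5′, letters a–x): 0.35505/0.0833333 → 4 → e, 0.42140/0.0416667 → 10 → k; chars ek.
Extended square (30″×15″, digits 0–9): 0.02172/0.00833333 → 2, 0.00473/0.00416667 → 1; chars 21.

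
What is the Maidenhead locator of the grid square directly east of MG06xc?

Longitude subsquare x = 23; +1 → 24, wraps to 0 = a, carry into square.
Longitude square 0; +1 → 1.
The latitude characters are unchanged.

MG16ac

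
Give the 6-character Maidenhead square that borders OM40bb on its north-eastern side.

OM40cc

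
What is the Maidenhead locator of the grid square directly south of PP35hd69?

Latitude extended square 9; −1 → 8.
The longitude characters are unchanged.

PP35hd68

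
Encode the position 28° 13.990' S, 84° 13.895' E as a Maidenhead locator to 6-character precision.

NG21cs

Add 180° to longitude and 90° to latitude: 264.2316, 61.7668.
Field (20°×10°, letters A–R): lon ⌊264.2316/20⌋ = 13 → N; lat ⌊61.7668/10⌋ = 6 → G.
Square (2°×1°, digits 0–9): lon ⌊4.2316/2⌋ = 2; lat ⌊1.7668/1⌋ = 1.
Subsquare (5′×2.5′, letters a–x): lon ⌊0.2316/0.0833333⌋ = 2 → c; lat ⌊0.7668/0.0416667⌋ = 18 → s.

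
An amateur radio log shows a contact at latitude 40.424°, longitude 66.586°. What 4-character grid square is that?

MN30

Shift to the Maidenhead origin (180°W, 90°S): lon 246.59, lat 130.42.
Field (20°×10°, letters A–R): lon ⌊246.59/20⌋ = 12 → M; lat ⌊130.42/10⌋ = 13 → N.
Square (2°×1°, digits 0–9): lon ⌊6.59/2⌋ = 3; lat ⌊0.42/1⌋ = 0.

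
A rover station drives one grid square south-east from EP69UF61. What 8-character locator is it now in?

Longitude extended square 6; +1 → 7.
Latitude extended square 1; −1 → 0.

EP69uf70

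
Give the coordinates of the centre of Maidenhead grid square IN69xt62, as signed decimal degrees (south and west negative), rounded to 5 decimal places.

Field I=8, N=13: +8·20° lon, +13·10° lat → SW at lon -20°, lat 40°.
Square 6, 9: +6·2° lon, +9·1° lat → SW at lon -8°, lat 49°.
Subsquare x=23, t=19: +23·0.0833333° lon, +19·0.0416667° lat → SW at lon -6.08333°, lat 49.7917°.
Extended square 6, 2: +6·0.00833333° lon, +2·0.00416667° lat → SW at lon -6.03333°, lat 49.8°.
Cell spans 0.00833333° lon × 0.00416667° lat. Centre is SW corner plus half of each.
latitude 49.80208, longitude -6.02917.

49.80208, -6.02917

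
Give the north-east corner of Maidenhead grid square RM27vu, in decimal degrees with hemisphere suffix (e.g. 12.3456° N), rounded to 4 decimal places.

Field R=17, M=12: +17·20° lon, +12·10° lat → SW at lon 160°, lat 30°.
Square 2, 7: +2·2° lon, +7·1° lat → SW at lon 164°, lat 37°.
Subsquare v=21, u=20: +21·0.0833333° lon, +20·0.0416667° lat → SW at lon 165.75°, lat 37.8333°.
Cell spans 0.0833333° lon × 0.0416667° lat. NE corner is SW corner plus one full cell.
latitude 37.8750° N, longitude 165.8333° E.

37.8750° N, 165.8333° E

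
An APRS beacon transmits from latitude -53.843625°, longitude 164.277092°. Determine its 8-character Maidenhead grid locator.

RD26dd37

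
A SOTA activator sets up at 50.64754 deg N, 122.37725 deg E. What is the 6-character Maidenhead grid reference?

PO10ep

Offset from 180°W / 90°S: lon 302.3773°, lat 140.6475°.
Field (20°×10°, letters A–R): 302.3773/20 → 15 → P, 140.6475/10 → 14 → O; chars PO.
Square (2°×1°, digits 0–9): 2.3773/2 → 1, 0.6475/1 → 0; chars 10.
Subsquare (5′×2.5′, letters a–x): 0.3773/0.0833333 → 4 → e, 0.6475/0.0416667 → 15 → p; chars ep.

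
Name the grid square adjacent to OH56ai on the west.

OH46xi

Longitude subsquare a = 0; −1 → -1, wraps to 23 = x, carry into square.
Longitude square 5; −1 → 4.
The latitude characters are unchanged.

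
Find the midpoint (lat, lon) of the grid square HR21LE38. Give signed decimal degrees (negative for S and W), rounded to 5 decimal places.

81.20208, -35.05417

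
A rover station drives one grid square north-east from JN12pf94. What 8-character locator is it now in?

JN12qf05

Longitude extended square 9; +1 → 10, wraps to 0, carry into subsquare.
Longitude subsquare p = 15; +1 → 16 = q.
Latitude extended square 4; +1 → 5.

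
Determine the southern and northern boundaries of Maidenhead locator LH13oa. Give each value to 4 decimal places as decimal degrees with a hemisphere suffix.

17.0000° S, 16.9583° S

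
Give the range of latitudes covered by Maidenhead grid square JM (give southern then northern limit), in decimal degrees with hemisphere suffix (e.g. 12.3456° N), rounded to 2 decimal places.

30.00° N, 40.00° N

Field J=9, M=12: +9·20° lon, +12·10° lat → SW at lon 0°, lat 30°.
Cell spans 20° lon × 10° lat.
south 30.00° N, north 40.00° N.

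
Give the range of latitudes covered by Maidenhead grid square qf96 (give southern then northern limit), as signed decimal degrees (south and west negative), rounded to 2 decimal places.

Field Q=16, F=5: +16·20° lon, +5·10° lat → SW at lon 140°, lat -40°.
Square 9, 6: +9·2° lon, +6·1° lat → SW at lon 158°, lat -34°.
Cell spans 2° lon × 1° lat.
south -34.00, north -33.00.

-34.00, -33.00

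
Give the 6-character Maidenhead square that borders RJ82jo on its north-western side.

Longitude subsquare j = 9; −1 → 8 = i.
Latitude subsquare o = 14; +1 → 15 = p.

RJ82ip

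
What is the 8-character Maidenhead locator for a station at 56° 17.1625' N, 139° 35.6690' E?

PO96tg18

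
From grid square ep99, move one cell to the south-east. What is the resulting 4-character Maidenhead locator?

FP08

Longitude square 9; +1 → 10, wraps to 0, carry into field.
Longitude field E = 4; +1 → 5 = F.
Latitude square 9; −1 → 8.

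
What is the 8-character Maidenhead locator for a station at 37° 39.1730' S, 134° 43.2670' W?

CF22pi33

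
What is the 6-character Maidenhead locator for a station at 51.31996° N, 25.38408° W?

HO71hh

Shift to the Maidenhead origin (180°W, 90°S): lon 154.6159, lat 141.3200.
Field: 154.6159/20 → 7 → H, 141.3200/10 → 14 → O; chars HO.
Square: 14.6159/2 → 7, 1.3200/1 → 1; chars 71.
Subsquare: 0.6159/0.0833333 → 7 → h, 0.3200/0.0416667 → 7 → h; chars hh.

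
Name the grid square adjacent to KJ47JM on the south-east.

Longitude subsquare j = 9; +1 → 10 = k.
Latitude subsquare m = 12; −1 → 11 = l.

KJ47kl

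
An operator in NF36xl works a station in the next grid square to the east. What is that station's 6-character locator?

NF46al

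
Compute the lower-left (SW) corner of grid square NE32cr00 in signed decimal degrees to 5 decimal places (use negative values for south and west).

-47.29167, 86.16667

Field N=13, E=4: +13·20° lon, +4·10° lat → SW at lon 80°, lat -50°.
Square 3, 2: +3·2° lon, +2·1° lat → SW at lon 86°, lat -48°.
Subsquare c=2, r=17: +2·0.0833333° lon, +17·0.0416667° lat → SW at lon 86.1667°, lat -47.2917°.
Extended square 0, 0: +0·0.00833333° lon, +0·0.00416667° lat → SW at lon 86.1667°, lat -47.2917°.
latitude -47.29167, longitude 86.16667.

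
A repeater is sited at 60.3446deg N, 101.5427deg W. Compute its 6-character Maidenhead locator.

Shift to the Maidenhead origin (180°W, 90°S): lon 78.4573, lat 150.3446.
Field: 78.4573/20 → 3 → D, 150.3446/10 → 15 → P; chars DP.
Square: 18.4573/2 → 9, 0.3446/1 → 0; chars 90.
Subsquare: 0.4573/0.0833333 → 5 → f, 0.3446/0.0416667 → 8 → i; chars fi.

DP90fi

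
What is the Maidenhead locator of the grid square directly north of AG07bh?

AG07bi

Latitude subsquare h = 7; +1 → 8 = i.
The longitude characters are unchanged.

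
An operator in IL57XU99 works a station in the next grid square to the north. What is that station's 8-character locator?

Latitude extended square 9; +1 → 10, wraps to 0, carry into subsquare.
Latitude subsquare u = 20; +1 → 21 = v.
The longitude characters are unchanged.

IL57xv90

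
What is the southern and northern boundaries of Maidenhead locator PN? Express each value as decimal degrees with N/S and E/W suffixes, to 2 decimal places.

Field P=15, N=13: +15·20° lon, +13·10° lat → SW at lon 120°, lat 40°.
Cell spans 20° lon × 10° lat.
south 40.00° N, north 50.00° N.

40.00° N, 50.00° N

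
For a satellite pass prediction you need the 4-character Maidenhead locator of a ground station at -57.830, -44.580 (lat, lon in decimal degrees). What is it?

Offset from 180°W / 90°S: lon 135.42°, lat 32.17°.
Field: 135.42/20 → 6 → G, 32.17/10 → 3 → D; chars GD.
Square: 15.42/2 → 7, 2.17/1 → 2; chars 72.

GD72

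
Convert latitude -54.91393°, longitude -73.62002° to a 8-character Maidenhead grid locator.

Shift to the Maidenhead origin (180°W, 90°S): lon 106.37998, lat 35.08607.
Field (20°×10°, letters A–R): lon ⌊106.37998/20⌋ = 5 → F; lat ⌊35.08607/10⌋ = 3 → D.
Square (2°×1°, digits 0–9): lon ⌊6.37998/2⌋ = 3; lat ⌊5.08607/1⌋ = 5.
Subsquare (5′×2.5′, letters a–x): lon ⌊0.37998/0.0833333⌋ = 4 → e; lat ⌊0.08607/0.0416667⌋ = 2 → c.
Extended square (30″×15″, digits 0–9): lon ⌊0.04665/0.00833333⌋ = 5; lat ⌊0.00274/0.00416667⌋ = 0.

FD35ec50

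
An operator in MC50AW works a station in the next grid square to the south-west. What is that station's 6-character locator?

Longitude subsquare a = 0; −1 → -1, wraps to 23 = x, carry into square.
Longitude square 5; −1 → 4.
Latitude subsquare w = 22; −1 → 21 = v.

MC40xv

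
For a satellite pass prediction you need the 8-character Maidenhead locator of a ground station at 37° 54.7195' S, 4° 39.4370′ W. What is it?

Offset from 180°W / 90°S: lon 175.34272°, lat 52.08801°.
Field: lon ⌊175.34272/20⌋ = 8 → I; lat ⌊52.08801/10⌋ = 5 → F.
Square: lon ⌊15.34272/2⌋ = 7; lat ⌊2.08801/1⌋ = 2.
Subsquare: lon ⌊1.34272/0.0833333⌋ = 16 → q; lat ⌊0.08801/0.0416667⌋ = 2 → c.
Extended square: lon ⌊0.00938/0.00833333⌋ = 1; lat ⌊0.00468/0.00416667⌋ = 1.

IF72qc11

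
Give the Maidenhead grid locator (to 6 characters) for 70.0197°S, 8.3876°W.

IB59tx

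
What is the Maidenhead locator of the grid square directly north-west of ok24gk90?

OK24gk81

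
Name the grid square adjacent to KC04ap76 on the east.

KC04ap86

Longitude extended square 7; +1 → 8.
The latitude characters are unchanged.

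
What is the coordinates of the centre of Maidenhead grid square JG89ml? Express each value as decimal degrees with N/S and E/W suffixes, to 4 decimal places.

20.5208° S, 17.0417° E

Field J=9, G=6: +9·20° lon, +6·10° lat → SW at lon 0°, lat -30°.
Square 8, 9: +8·2° lon, +9·1° lat → SW at lon 16°, lat -21°.
Subsquare m=12, l=11: +12·0.0833333° lon, +11·0.0416667° lat → SW at lon 17°, lat -20.5417°.
Cell spans 0.0833333° lon × 0.0416667° lat. Centre is SW corner plus half of each.
latitude 20.5208° S, longitude 17.0417° E.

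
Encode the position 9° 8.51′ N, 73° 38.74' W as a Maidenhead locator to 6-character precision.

FJ39ed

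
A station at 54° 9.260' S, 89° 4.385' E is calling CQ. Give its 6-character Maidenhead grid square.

Add 180° to longitude and 90° to latitude: 269.0731, 35.8457.
Field: 269.0731/20 → 13 → N, 35.8457/10 → 3 → D; chars ND.
Square: 9.0731/2 → 4, 5.8457/1 → 5; chars 45.
Subsquare: 1.0731/0.0833333 → 12 → m, 0.8457/0.0416667 → 20 → u; chars mu.

ND45mu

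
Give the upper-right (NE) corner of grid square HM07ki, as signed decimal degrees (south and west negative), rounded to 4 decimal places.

37.3750, -39.0833

Field H=7, M=12: +7·20° lon, +12·10° lat → SW at lon -40°, lat 30°.
Square 0, 7: +0·2° lon, +7·1° lat → SW at lon -40°, lat 37°.
Subsquare k=10, i=8: +10·0.0833333° lon, +8·0.0416667° lat → SW at lon -39.1667°, lat 37.3333°.
Cell spans 0.0833333° lon × 0.0416667° lat. NE corner is SW corner plus one full cell.
latitude 37.3750, longitude -39.0833.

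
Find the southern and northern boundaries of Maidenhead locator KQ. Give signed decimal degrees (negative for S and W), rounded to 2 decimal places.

70.00, 80.00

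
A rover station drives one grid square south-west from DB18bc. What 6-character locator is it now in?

Longitude subsquare b = 1; −1 → 0 = a.
Latitude subsquare c = 2; −1 → 1 = b.

DB18ab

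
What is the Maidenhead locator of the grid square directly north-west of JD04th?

JD04si

Longitude subsquare t = 19; −1 → 18 = s.
Latitude subsquare h = 7; +1 → 8 = i.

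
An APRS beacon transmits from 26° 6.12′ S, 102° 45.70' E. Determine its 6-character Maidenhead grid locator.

OG13jv

Add 180° to longitude and 90° to latitude: 282.7617, 63.8980.
Field: 282.7617/20 → 14 → O, 63.8980/10 → 6 → G; chars OG.
Square: 2.7617/2 → 1, 3.8980/1 → 3; chars 13.
Subsquare: 0.7617/0.0833333 → 9 → j, 0.8980/0.0416667 → 21 → v; chars jv.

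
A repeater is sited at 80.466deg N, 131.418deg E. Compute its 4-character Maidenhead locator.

PR50

Offset from 180°W / 90°S: lon 311.42°, lat 170.47°.
Field: lon ⌊311.42/20⌋ = 15 → P; lat ⌊170.47/10⌋ = 17 → R.
Square: lon ⌊11.42/2⌋ = 5; lat ⌊0.47/1⌋ = 0.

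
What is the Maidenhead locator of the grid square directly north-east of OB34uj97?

OB34vj08

Longitude extended square 9; +1 → 10, wraps to 0, carry into subsquare.
Longitude subsquare u = 20; +1 → 21 = v.
Latitude extended square 7; +1 → 8.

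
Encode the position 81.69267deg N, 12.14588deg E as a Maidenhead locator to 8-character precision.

JR61bq76

Add 180° to longitude and 90° to latitude: 192.14588, 171.69267.
Field: lon ⌊192.14588/20⌋ = 9 → J; lat ⌊171.69267/10⌋ = 17 → R.
Square: lon ⌊12.14588/2⌋ = 6; lat ⌊1.69267/1⌋ = 1.
Subsquare: lon ⌊0.14588/0.0833333⌋ = 1 → b; lat ⌊0.69267/0.0416667⌋ = 16 → q.
Extended square: lon ⌊0.06255/0.00833333⌋ = 7; lat ⌊0.02600/0.00416667⌋ = 6.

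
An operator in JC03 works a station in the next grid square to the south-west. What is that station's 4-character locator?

Longitude square 0; −1 → -1, wraps to 9, carry into field.
Longitude field J = 9; −1 → 8 = I.
Latitude square 3; −1 → 2.

IC92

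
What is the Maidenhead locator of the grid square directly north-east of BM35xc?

BM45ad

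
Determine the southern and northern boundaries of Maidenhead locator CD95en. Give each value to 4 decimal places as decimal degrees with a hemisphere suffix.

Field C=2, D=3: +2·20° lon, +3·10° lat → SW at lon -140°, lat -60°.
Square 9, 5: +9·2° lon, +5·1° lat → SW at lon -122°, lat -55°.
Subsquare e=4, n=13: +4·0.0833333° lon, +13·0.0416667° lat → SW at lon -121.667°, lat -54.4583°.
Cell spans 0.0833333° lon × 0.0416667° lat.
south 54.4583° S, north 54.4167° S.

54.4583° S, 54.4167° S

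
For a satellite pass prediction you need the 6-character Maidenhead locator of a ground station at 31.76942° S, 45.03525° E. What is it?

LF28mf

Add 180° to longitude and 90° to latitude: 225.0352, 58.2306.
Field (20°×10°, letters A–R): 225.0352/20 → 11 → L, 58.2306/10 → 5 → F; chars LF.
Square (2°×1°, digits 0–9): 5.0352/2 → 2, 8.2306/1 → 8; chars 28.
Subsquare (5′×2.5′, letters a–x): 1.0352/0.0833333 → 12 → m, 0.2306/0.0416667 → 5 → f; chars mf.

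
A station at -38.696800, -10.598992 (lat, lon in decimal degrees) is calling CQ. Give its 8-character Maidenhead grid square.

IF41qh82

Shift to the Maidenhead origin (180°W, 90°S): lon 169.40101, lat 51.30320.
Field: lon ⌊169.40101/20⌋ = 8 → I; lat ⌊51.30320/10⌋ = 5 → F.
Square: lon ⌊9.40101/2⌋ = 4; lat ⌊1.30320/1⌋ = 1.
Subsquare: lon ⌊1.40101/0.0833333⌋ = 16 → q; lat ⌊0.30320/0.0416667⌋ = 7 → h.
Extended square: lon ⌊0.06767/0.00833333⌋ = 8; lat ⌊0.01153/0.00416667⌋ = 2.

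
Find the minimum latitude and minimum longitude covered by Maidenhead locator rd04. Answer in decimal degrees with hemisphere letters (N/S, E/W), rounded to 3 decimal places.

Field R=17, D=3: +17·20° lon, +3·10° lat → SW at lon 160°, lat -60°.
Square 0, 4: +0·2° lon, +4·1° lat → SW at lon 160°, lat -56°.
latitude 56.000° S, longitude 160.000° E.

56.000° S, 160.000° E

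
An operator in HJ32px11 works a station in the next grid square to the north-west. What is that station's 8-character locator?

HJ32px02

Longitude extended square 1; −1 → 0.
Latitude extended square 1; +1 → 2.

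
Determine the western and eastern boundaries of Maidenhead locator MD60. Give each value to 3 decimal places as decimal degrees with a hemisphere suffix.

Field M=12, D=3: +12·20° lon, +3·10° lat → SW at lon 60°, lat -60°.
Square 6, 0: +6·2° lon, +0·1° lat → SW at lon 72°, lat -60°.
Cell spans 2° lon × 1° lat.
west 72.000° E, east 74.000° E.

72.000° E, 74.000° E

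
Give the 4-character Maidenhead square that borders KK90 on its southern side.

KJ99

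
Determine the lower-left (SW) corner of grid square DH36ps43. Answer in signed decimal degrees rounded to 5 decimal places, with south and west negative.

-13.23750, -112.71667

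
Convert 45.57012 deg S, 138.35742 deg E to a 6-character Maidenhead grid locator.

Shift to the Maidenhead origin (180°W, 90°S): lon 318.3574, lat 44.4299.
Field: lon ⌊318.3574/20⌋ = 15 → P; lat ⌊44.4299/10⌋ = 4 → E.
Square: lon ⌊18.3574/2⌋ = 9; lat ⌊4.4299/1⌋ = 4.
Subsquare: lon ⌊0.3574/0.0833333⌋ = 4 → e; lat ⌊0.4299/0.0416667⌋ = 10 → k.

PE94ek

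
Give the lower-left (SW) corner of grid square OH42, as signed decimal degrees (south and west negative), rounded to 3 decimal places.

Field O=14, H=7: +14·20° lon, +7·10° lat → SW at lon 100°, lat -20°.
Square 4, 2: +4·2° lon, +2·1° lat → SW at lon 108°, lat -18°.
latitude -18.000, longitude 108.000.

-18.000, 108.000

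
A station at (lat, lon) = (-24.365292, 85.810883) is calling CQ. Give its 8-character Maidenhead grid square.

NG25vp72

Shift to the Maidenhead origin (180°W, 90°S): lon 265.81088, lat 65.63471.
Field: lon ⌊265.81088/20⌋ = 13 → N; lat ⌊65.63471/10⌋ = 6 → G.
Square: lon ⌊5.81088/2⌋ = 2; lat ⌊5.63471/1⌋ = 5.
Subsquare: lon ⌊1.81088/0.0833333⌋ = 21 → v; lat ⌊0.63471/0.0416667⌋ = 15 → p.
Extended square: lon ⌊0.06088/0.00833333⌋ = 7; lat ⌊0.00971/0.00416667⌋ = 2.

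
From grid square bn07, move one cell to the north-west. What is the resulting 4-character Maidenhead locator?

AN98

Longitude square 0; −1 → -1, wraps to 9, carry into field.
Longitude field B = 1; −1 → 0 = A.
Latitude square 7; +1 → 8.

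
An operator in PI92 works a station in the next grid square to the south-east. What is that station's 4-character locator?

QI01

Longitude square 9; +1 → 10, wraps to 0, carry into field.
Longitude field P = 15; +1 → 16 = Q.
Latitude square 2; −1 → 1.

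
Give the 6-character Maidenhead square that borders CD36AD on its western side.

CD26xd

Longitude subsquare a = 0; −1 → -1, wraps to 23 = x, carry into square.
Longitude square 3; −1 → 2.
The latitude characters are unchanged.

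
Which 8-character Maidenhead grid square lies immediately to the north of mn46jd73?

Latitude extended square 3; +1 → 4.
The longitude characters are unchanged.

MN46jd74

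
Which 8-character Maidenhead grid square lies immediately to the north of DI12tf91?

DI12tf92

Latitude extended square 1; +1 → 2.
The longitude characters are unchanged.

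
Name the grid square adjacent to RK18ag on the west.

Longitude subsquare a = 0; −1 → -1, wraps to 23 = x, carry into square.
Longitude square 1; −1 → 0.
The latitude characters are unchanged.

RK08xg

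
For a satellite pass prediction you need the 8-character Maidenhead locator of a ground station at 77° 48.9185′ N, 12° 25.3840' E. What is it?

JQ67ft05

Add 180° to longitude and 90° to latitude: 192.42307, 167.81531.
Field (20°×10°, letters A–R): 192.42307/20 → 9 → J, 167.81531/10 → 16 → Q; chars JQ.
Square (2°×1°, digits 0–9): 12.42307/2 → 6, 7.81531/1 → 7; chars 67.
Subsquare (5′×2.5′, letters a–x): 0.42307/0.0833333 → 5 → f, 0.81531/0.0416667 → 19 → t; chars ft.
Extended square (30″×15″, digits 0–9): 0.00640/0.00833333 → 0, 0.02364/0.00416667 → 5; chars 05.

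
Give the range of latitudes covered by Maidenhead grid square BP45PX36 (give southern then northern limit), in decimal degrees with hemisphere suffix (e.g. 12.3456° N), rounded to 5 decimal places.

Field B=1, P=15: +1·20° lon, +15·10° lat → SW at lon -160°, lat 60°.
Square 4, 5: +4·2° lon, +5·1° lat → SW at lon -152°, lat 65°.
Subsquare p=15, x=23: +15·0.0833333° lon, +23·0.0416667° lat → SW at lon -150.75°, lat 65.9583°.
Extended square 3, 6: +3·0.00833333° lon, +6·0.00416667° lat → SW at lon -150.725°, lat 65.9833°.
Cell spans 0.00833333° lon × 0.00416667° lat.
south 65.98333° N, north 65.98750° N.

65.98333° N, 65.98750° N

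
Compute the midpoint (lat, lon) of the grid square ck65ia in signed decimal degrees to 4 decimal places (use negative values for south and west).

15.0208, -127.2917

Field C=2, K=10: +2·20° lon, +10·10° lat → SW at lon -140°, lat 10°.
Square 6, 5: +6·2° lon, +5·1° lat → SW at lon -128°, lat 15°.
Subsquare i=8, a=0: +8·0.0833333° lon, +0·0.0416667° lat → SW at lon -127.333°, lat 15°.
Cell spans 0.0833333° lon × 0.0416667° lat. Centre is SW corner plus half of each.
latitude 15.0208, longitude -127.2917.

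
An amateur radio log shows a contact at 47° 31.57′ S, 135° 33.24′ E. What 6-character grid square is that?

PE72sl

Add 180° to longitude and 90° to latitude: 315.5540, 42.4738.
Field: 315.5540/20 → 15 → P, 42.4738/10 → 4 → E; chars PE.
Square: 15.5540/2 → 7, 2.4738/1 → 2; chars 72.
Subsquare: 1.5540/0.0833333 → 18 → s, 0.4738/0.0416667 → 11 → l; chars sl.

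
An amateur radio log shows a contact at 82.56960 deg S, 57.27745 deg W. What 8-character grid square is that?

Add 180° to longitude and 90° to latitude: 122.72255, 7.43040.
Field: lon ⌊122.72255/20⌋ = 6 → G; lat ⌊7.43040/10⌋ = 0 → A.
Square: lon ⌊2.72255/2⌋ = 1; lat ⌊7.43040/1⌋ = 7.
Subsquare: lon ⌊0.72255/0.0833333⌋ = 8 → i; lat ⌊0.43040/0.0416667⌋ = 10 → k.
Extended square: lon ⌊0.05588/0.00833333⌋ = 6; lat ⌊0.01373/0.00416667⌋ = 3.

GA17ik63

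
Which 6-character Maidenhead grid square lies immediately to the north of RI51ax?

RI52aa

Latitude subsquare x = 23; +1 → 24, wraps to 0 = a, carry into square.
Latitude square 1; +1 → 2.
The longitude characters are unchanged.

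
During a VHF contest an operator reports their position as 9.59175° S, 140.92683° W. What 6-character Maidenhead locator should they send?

BI90mj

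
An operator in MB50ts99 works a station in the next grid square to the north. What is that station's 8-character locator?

Latitude extended square 9; +1 → 10, wraps to 0, carry into subsquare.
Latitude subsquare s = 18; +1 → 19 = t.
The longitude characters are unchanged.

MB50tt90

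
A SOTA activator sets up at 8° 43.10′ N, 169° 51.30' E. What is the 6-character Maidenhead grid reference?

RJ48wr

Add 180° to longitude and 90° to latitude: 349.8550, 98.7183.
Field: 349.8550/20 → 17 → R, 98.7183/10 → 9 → J; chars RJ.
Square: 9.8550/2 → 4, 8.7183/1 → 8; chars 48.
Subsquare: 1.8550/0.0833333 → 22 → w, 0.7183/0.0416667 → 17 → r; chars wr.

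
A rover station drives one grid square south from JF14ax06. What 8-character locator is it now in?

JF14ax05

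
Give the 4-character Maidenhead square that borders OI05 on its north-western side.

NI96

Longitude square 0; −1 → -1, wraps to 9, carry into field.
Longitude field O = 14; −1 → 13 = N.
Latitude square 5; +1 → 6.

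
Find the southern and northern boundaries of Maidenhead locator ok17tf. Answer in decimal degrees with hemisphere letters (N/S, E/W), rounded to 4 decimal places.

Field O=14, K=10: +14·20° lon, +10·10° lat → SW at lon 100°, lat 10°.
Square 1, 7: +1·2° lon, +7·1° lat → SW at lon 102°, lat 17°.
Subsquare t=19, f=5: +19·0.0833333° lon, +5·0.0416667° lat → SW at lon 103.583°, lat 17.2083°.
Cell spans 0.0833333° lon × 0.0416667° lat.
south 17.2083° N, north 17.2500° N.

17.2083° N, 17.2500° N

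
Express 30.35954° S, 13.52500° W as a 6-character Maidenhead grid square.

IF39fp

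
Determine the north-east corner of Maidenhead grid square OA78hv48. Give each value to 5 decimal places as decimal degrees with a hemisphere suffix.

81.08750° S, 114.62500° E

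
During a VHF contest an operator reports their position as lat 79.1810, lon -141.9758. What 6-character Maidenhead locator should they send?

BQ99ae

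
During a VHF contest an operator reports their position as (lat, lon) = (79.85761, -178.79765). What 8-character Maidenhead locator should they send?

AQ09ou45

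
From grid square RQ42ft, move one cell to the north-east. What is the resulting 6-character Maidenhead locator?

Longitude subsquare f = 5; +1 → 6 = g.
Latitude subsquare t = 19; +1 → 20 = u.

RQ42gu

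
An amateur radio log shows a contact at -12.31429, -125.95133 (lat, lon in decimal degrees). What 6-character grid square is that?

CH77aq

Shift to the Maidenhead origin (180°W, 90°S): lon 54.0487, lat 77.6857.
Field (20°×10°, letters A–R): 54.0487/20 → 2 → C, 77.6857/10 → 7 → H; chars CH.
Square (2°×1°, digits 0–9): 14.0487/2 → 7, 7.6857/1 → 7; chars 77.
Subsquare (5′×2.5′, letters a–x): 0.0487/0.0833333 → 0 → a, 0.6857/0.0416667 → 16 → q; chars aq.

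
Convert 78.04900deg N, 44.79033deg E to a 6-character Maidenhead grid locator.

LQ28jb

Shift to the Maidenhead origin (180°W, 90°S): lon 224.7903, lat 168.0490.
Field: 224.7903/20 → 11 → L, 168.0490/10 → 16 → Q; chars LQ.
Square: 4.7903/2 → 2, 8.0490/1 → 8; chars 28.
Subsquare: 0.7903/0.0833333 → 9 → j, 0.0490/0.0416667 → 1 → b; chars jb.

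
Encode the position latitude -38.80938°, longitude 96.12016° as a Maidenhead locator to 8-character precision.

Offset from 180°W / 90°S: lon 276.12016°, lat 51.19062°.
Field: lon ⌊276.12016/20⌋ = 13 → N; lat ⌊51.19062/10⌋ = 5 → F.
Square: lon ⌊16.12016/2⌋ = 8; lat ⌊1.19062/1⌋ = 1.
Subsquare: lon ⌊0.12016/0.0833333⌋ = 1 → b; lat ⌊0.19062/0.0416667⌋ = 4 → e.
Extended square: lon ⌊0.03683/0.00833333⌋ = 4; lat ⌊0.02395/0.00416667⌋ = 5.

NF81be45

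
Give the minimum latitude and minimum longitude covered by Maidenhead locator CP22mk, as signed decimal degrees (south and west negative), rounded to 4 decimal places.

62.4167, -135.0000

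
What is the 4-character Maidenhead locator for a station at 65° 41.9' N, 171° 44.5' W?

AP45

Offset from 180°W / 90°S: lon 8.26°, lat 155.70°.
Field: lon ⌊8.26/20⌋ = 0 → A; lat ⌊155.70/10⌋ = 15 → P.
Square: lon ⌊8.26/2⌋ = 4; lat ⌊5.70/1⌋ = 5.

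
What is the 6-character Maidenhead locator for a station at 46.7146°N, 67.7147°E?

Shift to the Maidenhead origin (180°W, 90°S): lon 247.7147, lat 136.7146.
Field (20°×10°, letters A–R): 247.7147/20 → 12 → M, 136.7146/10 → 13 → N; chars MN.
Square (2°×1°, digits 0–9): 7.7147/2 → 3, 6.7146/1 → 6; chars 36.
Subsquare (5′×2.5′, letters a–x): 1.7147/0.0833333 → 20 → u, 0.7146/0.0416667 → 17 → r; chars ur.

MN36ur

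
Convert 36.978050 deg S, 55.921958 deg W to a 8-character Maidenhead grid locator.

GF23aa95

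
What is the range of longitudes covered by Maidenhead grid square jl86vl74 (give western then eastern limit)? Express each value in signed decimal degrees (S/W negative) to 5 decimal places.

17.80833, 17.81667

Field J=9, L=11: +9·20° lon, +11·10° lat → SW at lon 0°, lat 20°.
Square 8, 6: +8·2° lon, +6·1° lat → SW at lon 16°, lat 26°.
Subsquare v=21, l=11: +21·0.0833333° lon, +11·0.0416667° lat → SW at lon 17.75°, lat 26.4583°.
Extended square 7, 4: +7·0.00833333° lon, +4·0.00416667° lat → SW at lon 17.8083°, lat 26.475°.
Cell spans 0.00833333° lon × 0.00416667° lat.
west 17.80833, east 17.81667.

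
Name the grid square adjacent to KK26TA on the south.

KK25tx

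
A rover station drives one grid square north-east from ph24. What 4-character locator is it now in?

PH35

Longitude square 2; +1 → 3.
Latitude square 4; +1 → 5.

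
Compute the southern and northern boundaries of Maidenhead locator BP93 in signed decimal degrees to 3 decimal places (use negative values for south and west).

Field B=1, P=15: +1·20° lon, +15·10° lat → SW at lon -160°, lat 60°.
Square 9, 3: +9·2° lon, +3·1° lat → SW at lon -142°, lat 63°.
Cell spans 2° lon × 1° lat.
south 63.000, north 64.000.

63.000, 64.000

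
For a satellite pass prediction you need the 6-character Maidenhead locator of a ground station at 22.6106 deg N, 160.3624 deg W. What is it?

AL92to

Offset from 180°W / 90°S: lon 19.6376°, lat 112.6106°.
Field (20°×10°, letters A–R): 19.6376/20 → 0 → A, 112.6106/10 → 11 → L; chars AL.
Square (2°×1°, digits 0–9): 19.6376/2 → 9, 2.6106/1 → 2; chars 92.
Subsquare (5′×2.5′, letters a–x): 1.6376/0.0833333 → 19 → t, 0.6106/0.0416667 → 14 → o; chars to.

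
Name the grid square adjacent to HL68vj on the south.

HL68vi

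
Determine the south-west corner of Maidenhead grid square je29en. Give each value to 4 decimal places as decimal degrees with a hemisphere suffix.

Field J=9, E=4: +9·20° lon, +4·10° lat → SW at lon 0°, lat -50°.
Square 2, 9: +2·2° lon, +9·1° lat → SW at lon 4°, lat -41°.
Subsquare e=4, n=13: +4·0.0833333° lon, +13·0.0416667° lat → SW at lon 4.33333°, lat -40.4583°.
latitude 40.4583° S, longitude 4.3333° E.

40.4583° S, 4.3333° E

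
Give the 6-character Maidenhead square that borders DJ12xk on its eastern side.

DJ22ak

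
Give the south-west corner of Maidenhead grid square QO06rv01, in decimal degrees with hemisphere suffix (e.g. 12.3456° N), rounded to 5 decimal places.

Field Q=16, O=14: +16·20° lon, +14·10° lat → SW at lon 140°, lat 50°.
Square 0, 6: +0·2° lon, +6·1° lat → SW at lon 140°, lat 56°.
Subsquare r=17, v=21: +17·0.0833333° lon, +21·0.0416667° lat → SW at lon 141.417°, lat 56.875°.
Extended square 0, 1: +0·0.00833333° lon, +1·0.00416667° lat → SW at lon 141.417°, lat 56.8792°.
latitude 56.87917° N, longitude 141.41667° E.

56.87917° N, 141.41667° E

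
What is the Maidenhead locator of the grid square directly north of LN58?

LN59

Latitude square 8; +1 → 9.
The longitude characters are unchanged.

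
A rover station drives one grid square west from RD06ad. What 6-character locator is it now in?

QD96xd

Longitude subsquare a = 0; −1 → -1, wraps to 23 = x, carry into square.
Longitude square 0; −1 → -1, wraps to 9, carry into field.
Longitude field R = 17; −1 → 16 = Q.
The latitude characters are unchanged.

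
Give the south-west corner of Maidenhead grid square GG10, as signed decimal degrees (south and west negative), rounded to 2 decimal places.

-30.00, -58.00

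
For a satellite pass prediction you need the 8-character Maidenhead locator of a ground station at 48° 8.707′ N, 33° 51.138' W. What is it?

HN38bd74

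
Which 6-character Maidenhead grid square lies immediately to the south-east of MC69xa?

Longitude subsquare x = 23; +1 → 24, wraps to 0 = a, carry into square.
Longitude square 6; +1 → 7.
Latitude subsquare a = 0; −1 → -1, wraps to 23 = x, carry into square.
Latitude square 9; −1 → 8.

MC78ax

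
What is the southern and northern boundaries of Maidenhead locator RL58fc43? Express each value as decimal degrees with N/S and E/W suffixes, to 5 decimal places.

28.09583° N, 28.10000° N

Field R=17, L=11: +17·20° lon, +11·10° lat → SW at lon 160°, lat 20°.
Square 5, 8: +5·2° lon, +8·1° lat → SW at lon 170°, lat 28°.
Subsquare f=5, c=2: +5·0.0833333° lon, +2·0.0416667° lat → SW at lon 170.417°, lat 28.0833°.
Extended square 4, 3: +4·0.00833333° lon, +3·0.00416667° lat → SW at lon 170.45°, lat 28.0958°.
Cell spans 0.00833333° lon × 0.00416667° lat.
south 28.09583° N, north 28.10000° N.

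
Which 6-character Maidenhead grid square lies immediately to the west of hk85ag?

HK75xg

Longitude subsquare a = 0; −1 → -1, wraps to 23 = x, carry into square.
Longitude square 8; −1 → 7.
The latitude characters are unchanged.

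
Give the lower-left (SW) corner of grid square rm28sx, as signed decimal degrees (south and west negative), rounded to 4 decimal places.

Field R=17, M=12: +17·20° lon, +12·10° lat → SW at lon 160°, lat 30°.
Square 2, 8: +2·2° lon, +8·1° lat → SW at lon 164°, lat 38°.
Subsquare s=18, x=23: +18·0.0833333° lon, +23·0.0416667° lat → SW at lon 165.5°, lat 38.9583°.
latitude 38.9583, longitude 165.5000.

38.9583, 165.5000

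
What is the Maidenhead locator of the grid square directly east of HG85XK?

Longitude subsquare x = 23; +1 → 24, wraps to 0 = a, carry into square.
Longitude square 8; +1 → 9.
The latitude characters are unchanged.

HG95ak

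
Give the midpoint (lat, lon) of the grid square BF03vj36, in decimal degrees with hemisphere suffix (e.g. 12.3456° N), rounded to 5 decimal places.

36.59792° S, 158.22083° W

Field B=1, F=5: +1·20° lon, +5·10° lat → SW at lon -160°, lat -40°.
Square 0, 3: +0·2° lon, +3·1° lat → SW at lon -160°, lat -37°.
Subsquare v=21, j=9: +21·0.0833333° lon, +9·0.0416667° lat → SW at lon -158.25°, lat -36.625°.
Extended square 3, 6: +3·0.00833333° lon, +6·0.00416667° lat → SW at lon -158.225°, lat -36.6°.
Cell spans 0.00833333° lon × 0.00416667° lat. Centre is SW corner plus half of each.
latitude 36.59792° S, longitude 158.22083° W.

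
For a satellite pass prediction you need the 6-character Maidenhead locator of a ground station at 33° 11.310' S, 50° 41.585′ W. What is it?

Add 180° to longitude and 90° to latitude: 129.3069, 56.8115.
Field: 129.3069/20 → 6 → G, 56.8115/10 → 5 → F; chars GF.
Square: 9.3069/2 → 4, 6.8115/1 → 6; chars 46.
Subsquare: 1.3069/0.0833333 → 15 → p, 0.8115/0.0416667 → 19 → t; chars pt.

GF46pt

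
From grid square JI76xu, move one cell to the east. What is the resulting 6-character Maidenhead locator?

JI86au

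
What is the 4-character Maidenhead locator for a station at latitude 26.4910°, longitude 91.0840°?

NL56

Shift to the Maidenhead origin (180°W, 90°S): lon 271.08, lat 116.49.
Field: 271.08/20 → 13 → N, 116.49/10 → 11 → L; chars NL.
Square: 11.08/2 → 5, 6.49/1 → 6; chars 56.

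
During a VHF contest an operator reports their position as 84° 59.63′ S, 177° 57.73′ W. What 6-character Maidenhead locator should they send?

AA15aa

Add 180° to longitude and 90° to latitude: 2.0378, 5.0062.
Field: 2.0378/20 → 0 → A, 5.0062/10 → 0 → A; chars AA.
Square: 2.0378/2 → 1, 5.0062/1 → 5; chars 15.
Subsquare: 0.0378/0.0833333 → 0 → a, 0.0062/0.0416667 → 0 → a; chars aa.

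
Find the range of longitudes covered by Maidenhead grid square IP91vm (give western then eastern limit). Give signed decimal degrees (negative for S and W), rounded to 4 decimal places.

Field I=8, P=15: +8·20° lon, +15·10° lat → SW at lon -20°, lat 60°.
Square 9, 1: +9·2° lon, +1·1° lat → SW at lon -2°, lat 61°.
Subsquare v=21, m=12: +21·0.0833333° lon, +12·0.0416667° lat → SW at lon -0.25°, lat 61.5°.
Cell spans 0.0833333° lon × 0.0416667° lat.
west -0.2500, east -0.1667.

-0.2500, -0.1667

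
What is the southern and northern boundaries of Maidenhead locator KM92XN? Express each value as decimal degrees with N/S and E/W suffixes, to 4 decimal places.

Field K=10, M=12: +10·20° lon, +12·10° lat → SW at lon 20°, lat 30°.
Square 9, 2: +9·2° lon, +2·1° lat → SW at lon 38°, lat 32°.
Subsquare x=23, n=13: +23·0.0833333° lon, +13·0.0416667° lat → SW at lon 39.9167°, lat 32.5417°.
Cell spans 0.0833333° lon × 0.0416667° lat.
south 32.5417° N, north 32.5833° N.

32.5417° N, 32.5833° N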